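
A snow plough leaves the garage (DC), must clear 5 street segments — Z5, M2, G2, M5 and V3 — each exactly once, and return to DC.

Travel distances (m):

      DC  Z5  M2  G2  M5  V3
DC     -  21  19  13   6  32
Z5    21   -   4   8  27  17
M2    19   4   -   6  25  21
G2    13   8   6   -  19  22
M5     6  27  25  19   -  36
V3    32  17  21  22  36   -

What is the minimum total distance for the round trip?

82 m — the shortest possible round trip.

DC → Z5 → M2 → G2 → M5 → V3 → DC: 21+4+6+19+36+32 = 118
DC → Z5 → M2 → G2 → V3 → M5 → DC: 21+4+6+22+36+6 = 95
DC → Z5 → M2 → M5 → G2 → V3 → DC: 21+4+25+19+22+32 = 123
DC → Z5 → M2 → M5 → V3 → G2 → DC: 21+4+25+36+22+13 = 121
DC → Z5 → M2 → V3 → G2 → M5 → DC: 21+4+21+22+19+6 = 93
DC → Z5 → M2 → V3 → M5 → G2 → DC: 21+4+21+36+19+13 = 114
DC → Z5 → G2 → M2 → M5 → V3 → DC: 21+8+6+25+36+32 = 128
DC → Z5 → G2 → M2 → V3 → M5 → DC: 21+8+6+21+36+6 = 98
DC → Z5 → G2 → M5 → M2 → V3 → DC: 21+8+19+25+21+32 = 126
DC → Z5 → G2 → M5 → V3 → M2 → DC: 21+8+19+36+21+19 = 124
DC → Z5 → G2 → V3 → M2 → M5 → DC: 21+8+22+21+25+6 = 103
DC → Z5 → G2 → V3 → M5 → M2 → DC: 21+8+22+36+25+19 = 131
DC → Z5 → M5 → M2 → G2 → V3 → DC: 21+27+25+6+22+32 = 133
DC → Z5 → M5 → M2 → V3 → G2 → DC: 21+27+25+21+22+13 = 129
… (46 more)
DC → G2 → M2 → Z5 → V3 → M5 → DC: 13+6+4+17+36+6 = 82  ← best
The minimum is 82.
One optimal route: DC → G2 → M2 → Z5 → V3 → M5 → DC (or its reverse).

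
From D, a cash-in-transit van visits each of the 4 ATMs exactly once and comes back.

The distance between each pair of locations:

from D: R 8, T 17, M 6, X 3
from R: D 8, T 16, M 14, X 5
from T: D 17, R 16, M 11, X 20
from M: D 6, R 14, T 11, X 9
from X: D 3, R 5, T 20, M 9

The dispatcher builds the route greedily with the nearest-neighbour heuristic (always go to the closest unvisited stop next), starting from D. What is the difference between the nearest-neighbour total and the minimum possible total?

The nearest-neighbour route is 9 longer than optimal.

D: X=3, M=6, R=8, T=17 ⇒ X
X: R=5, M=9, T=20 ⇒ R
R: M=14, T=16 ⇒ M
M: T=11 ⇒ T
NN route D → X → R → M → T → D costs 50.
Optimal: D → M → T → R → X → D costs 41 (by enumerating all 12 distinct tours).
Excess = 50 − 41 = 9.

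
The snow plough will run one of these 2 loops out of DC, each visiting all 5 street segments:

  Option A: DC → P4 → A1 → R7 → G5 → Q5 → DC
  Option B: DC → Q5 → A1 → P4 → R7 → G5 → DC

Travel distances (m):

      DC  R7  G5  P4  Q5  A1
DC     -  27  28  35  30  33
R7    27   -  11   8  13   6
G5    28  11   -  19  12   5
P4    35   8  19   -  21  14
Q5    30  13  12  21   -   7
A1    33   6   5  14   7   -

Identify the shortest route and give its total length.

98 m — Option B is the shortest.

Option A: 35 + 14 + 6 + 11 + 12 + 30 = 108
Option B: 30 + 7 + 14 + 8 + 11 + 28 = 98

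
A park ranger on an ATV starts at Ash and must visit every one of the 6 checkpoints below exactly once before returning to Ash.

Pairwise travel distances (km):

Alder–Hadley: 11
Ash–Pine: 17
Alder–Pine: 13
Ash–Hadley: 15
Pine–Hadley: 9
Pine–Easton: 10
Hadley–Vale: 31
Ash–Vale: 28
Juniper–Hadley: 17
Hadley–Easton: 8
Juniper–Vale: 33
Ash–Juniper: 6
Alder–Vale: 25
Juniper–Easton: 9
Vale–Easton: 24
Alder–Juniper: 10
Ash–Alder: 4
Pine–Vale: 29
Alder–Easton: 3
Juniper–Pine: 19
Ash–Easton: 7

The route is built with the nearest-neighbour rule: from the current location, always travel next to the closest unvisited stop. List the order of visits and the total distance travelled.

104 km along Ash → Alder → Easton → Hadley → Pine → Juniper → Vale → Ash.

From Ash: distances to unvisited — Alder=4, Juniper=6, Easton=7, Hadley=15, Pine=17, Vale=28. Nearest is Alder (4).
From Alder: distances to unvisited — Easton=3, Juniper=10, Hadley=11, Pine=13, Vale=25. Nearest is Easton (3).
From Easton: distances to unvisited — Hadley=8, Juniper=9, Pine=10, Vale=24. Nearest is Hadley (8).
From Hadley: distances to unvisited — Pine=9, Juniper=17, Vale=31. Nearest is Pine (9).
From Pine: distances to unvisited — Juniper=19, Vale=29. Nearest is Juniper (19).
From Juniper: distances to unvisited — Vale=33. Nearest is Vale (33).
Return Vale→Ash: 28.
Total = 4 + 3 + 8 + 9 + 19 + 33 + 28 = 104.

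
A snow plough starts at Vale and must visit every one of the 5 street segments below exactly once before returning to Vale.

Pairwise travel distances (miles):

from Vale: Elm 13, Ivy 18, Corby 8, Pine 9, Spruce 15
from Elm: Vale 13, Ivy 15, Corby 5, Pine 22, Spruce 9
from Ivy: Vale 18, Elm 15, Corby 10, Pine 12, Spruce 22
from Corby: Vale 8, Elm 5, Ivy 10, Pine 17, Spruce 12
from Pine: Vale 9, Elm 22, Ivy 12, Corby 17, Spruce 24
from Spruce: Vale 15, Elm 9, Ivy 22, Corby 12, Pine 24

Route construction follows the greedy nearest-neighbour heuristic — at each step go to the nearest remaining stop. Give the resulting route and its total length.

Nearest-neighbour total = 65 miles; route Vale → Corby → Elm → Spruce → Ivy → Pine → Vale.

At Vale the remaining stops are Corby 8, Pine 9, Elm 13, Spruce 15, Ivy 18; go to Corby.
At Corby the remaining stops are Elm 5, Ivy 10, Spruce 12, Pine 17; go to Elm.
At Elm the remaining stops are Spruce 9, Ivy 15, Pine 22; go to Spruce.
At Spruce the remaining stops are Ivy 22, Pine 24; go to Ivy.
At Ivy the remaining stops are Pine 12; go to Pine.
Return Pine→Vale: 9.
Total = 8 + 5 + 9 + 22 + 12 + 9 = 65.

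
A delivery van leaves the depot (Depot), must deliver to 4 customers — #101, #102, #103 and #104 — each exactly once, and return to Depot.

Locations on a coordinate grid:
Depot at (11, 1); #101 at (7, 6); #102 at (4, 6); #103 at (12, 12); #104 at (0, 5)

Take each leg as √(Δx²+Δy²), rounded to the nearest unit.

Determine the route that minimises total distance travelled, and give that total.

Shortest round trip = 38.

Depot → #101 → #102 → #103 → #104 → Depot: 6+3+10+14+12 = 45
Depot → #101 → #102 → #104 → #103 → Depot: 6+3+4+14+11 = 38
Depot → #101 → #103 → #102 → #104 → Depot: 6+8+10+4+12 = 40
Depot → #101 → #103 → #104 → #102 → Depot: 6+8+14+4+9 = 41
Depot → #101 → #104 → #102 → #103 → Depot: 6+7+4+10+11 = 38
Depot → #101 → #104 → #103 → #102 → Depot: 6+7+14+10+9 = 46
Depot → #102 → #101 → #103 → #104 → Depot: 9+3+8+14+12 = 46
Depot → #102 → #101 → #104 → #103 → Depot: 9+3+7+14+11 = 44
Depot → #102 → #103 → #101 → #104 → Depot: 9+10+8+7+12 = 46
Depot → #102 → #104 → #101 → #103 → Depot: 9+4+7+8+11 = 39
Depot → #103 → #101 → #102 → #104 → Depot: 11+8+3+4+12 = 38
Depot → #103 → #102 → #101 → #104 → Depot: 11+10+3+7+12 = 43
The minimum is 38.
One optimal route: Depot → #101 → #102 → #104 → #103 → Depot (or its reverse).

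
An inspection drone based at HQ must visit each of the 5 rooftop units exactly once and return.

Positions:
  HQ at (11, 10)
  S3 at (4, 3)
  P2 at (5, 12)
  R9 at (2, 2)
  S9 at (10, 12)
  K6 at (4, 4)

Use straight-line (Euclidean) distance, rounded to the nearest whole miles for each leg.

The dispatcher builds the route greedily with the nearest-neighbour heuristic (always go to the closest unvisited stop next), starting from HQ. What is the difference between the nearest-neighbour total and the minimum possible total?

From HQ: S9=2, P2=6, K6=9, S3=10, R9=12 → choose S9 (2).
From S9: P2=5, K6=10, S3=11, R9=13 → choose P2 (5).
From P2: K6=8, S3=9, R9=10 → choose K6 (8).
From K6: S3=1, R9=3 → choose S3 (1).
From S3: R9=2 → choose R9 (2).
NN route HQ → S9 → P2 → K6 → S3 → R9 → HQ costs 30.
Optimal: HQ → S9 → P2 → R9 → S3 → K6 → HQ costs 29 (by enumerating all 60 distinct tours).
Excess = 30 − 29 = 1.

The nearest-neighbour route is 1 miles longer than optimal.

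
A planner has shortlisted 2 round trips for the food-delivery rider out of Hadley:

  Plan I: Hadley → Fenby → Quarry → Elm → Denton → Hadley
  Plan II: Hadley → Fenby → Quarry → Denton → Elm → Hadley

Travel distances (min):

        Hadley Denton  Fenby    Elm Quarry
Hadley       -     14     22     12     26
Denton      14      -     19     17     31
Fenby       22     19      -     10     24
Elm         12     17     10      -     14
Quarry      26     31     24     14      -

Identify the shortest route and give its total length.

Shortest is Plan I, total 91 min.

Plan I: 22 + 24 + 14 + 17 + 14 = 91
Plan II: 22 + 24 + 31 + 17 + 12 = 106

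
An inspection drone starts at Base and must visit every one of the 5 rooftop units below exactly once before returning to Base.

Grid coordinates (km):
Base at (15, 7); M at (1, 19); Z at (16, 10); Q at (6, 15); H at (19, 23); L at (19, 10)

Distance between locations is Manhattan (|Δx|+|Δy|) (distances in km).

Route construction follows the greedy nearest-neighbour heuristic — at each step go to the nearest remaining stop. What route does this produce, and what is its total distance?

Nearest-neighbour total = 76 km; route Base → Z → L → H → Q → M → Base.

Base → [Z:4 / L:7 / Q:17 / H:20 / M:26] → Z (4)
Z → [L:3 / Q:15 / H:16 / M:24] → L (3)
L → [H:13 / Q:18 / M:27] → H (13)
H → [Q:21 / M:22] → Q (21)
Q → [M:9] → M (9)
Return M→Base: 26.
Total = 4 + 3 + 13 + 21 + 9 + 26 = 76.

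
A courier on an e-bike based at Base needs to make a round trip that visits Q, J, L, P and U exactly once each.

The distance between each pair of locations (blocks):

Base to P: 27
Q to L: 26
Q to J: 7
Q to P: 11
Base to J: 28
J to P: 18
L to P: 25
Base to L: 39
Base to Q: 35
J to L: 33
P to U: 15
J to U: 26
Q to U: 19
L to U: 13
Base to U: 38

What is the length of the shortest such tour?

Base → Q → J → L → P → U → Base: 35+7+33+25+15+38 = 153
Base → Q → J → L → U → P → Base: 35+7+33+13+15+27 = 130
Base → Q → J → P → L → U → Base: 35+7+18+25+13+38 = 136
Base → Q → J → P → U → L → Base: 35+7+18+15+13+39 = 127
Base → Q → J → U → L → P → Base: 35+7+26+13+25+27 = 133
Base → Q → J → U → P → L → Base: 35+7+26+15+25+39 = 147
Base → Q → L → J → P → U → Base: 35+26+33+18+15+38 = 165
Base → Q → L → J → U → P → Base: 35+26+33+26+15+27 = 162
Base → Q → L → P → J → U → Base: 35+26+25+18+26+38 = 168
Base → Q → L → P → U → J → Base: 35+26+25+15+26+28 = 155
Base → Q → L → U → J → P → Base: 35+26+13+26+18+27 = 145
Base → Q → L → U → P → J → Base: 35+26+13+15+18+28 = 135
Base → Q → P → J → L → U → Base: 35+11+18+33+13+38 = 148
Base → Q → P → J → U → L → Base: 35+11+18+26+13+39 = 142
… (46 more)
Base → J → Q → P → U → L → Base: 28+7+11+15+13+39 = 113  ← best
The minimum is 113.
One optimal route: Base → J → Q → P → U → L → Base (or its reverse).

113 blocks — the shortest possible round trip.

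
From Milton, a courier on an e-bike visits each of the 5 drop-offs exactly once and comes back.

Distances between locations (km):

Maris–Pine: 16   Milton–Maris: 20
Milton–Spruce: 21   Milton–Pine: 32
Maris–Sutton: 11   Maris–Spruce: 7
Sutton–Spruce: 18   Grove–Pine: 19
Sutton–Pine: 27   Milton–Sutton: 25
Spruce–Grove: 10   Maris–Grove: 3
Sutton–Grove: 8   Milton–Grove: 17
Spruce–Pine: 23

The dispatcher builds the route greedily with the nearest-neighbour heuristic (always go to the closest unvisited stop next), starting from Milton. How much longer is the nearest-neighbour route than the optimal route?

Excess over optimum: 8 km.

Milton: Grove=17, Maris=20, Spruce=21, Sutton=25, Pine=32 ⇒ Grove
Grove: Maris=3, Sutton=8, Spruce=10, Pine=19 ⇒ Maris
Maris: Spruce=7, Sutton=11, Pine=16 ⇒ Spruce
Spruce: Sutton=18, Pine=23 ⇒ Sutton
Sutton: Pine=27 ⇒ Pine
NN route Milton → Grove → Maris → Spruce → Sutton → Pine → Milton costs 104.
Optimal: Milton → Sutton → Grove → Maris → Pine → Spruce → Milton costs 96 (by enumerating all 60 distinct tours).
Excess = 104 − 96 = 8.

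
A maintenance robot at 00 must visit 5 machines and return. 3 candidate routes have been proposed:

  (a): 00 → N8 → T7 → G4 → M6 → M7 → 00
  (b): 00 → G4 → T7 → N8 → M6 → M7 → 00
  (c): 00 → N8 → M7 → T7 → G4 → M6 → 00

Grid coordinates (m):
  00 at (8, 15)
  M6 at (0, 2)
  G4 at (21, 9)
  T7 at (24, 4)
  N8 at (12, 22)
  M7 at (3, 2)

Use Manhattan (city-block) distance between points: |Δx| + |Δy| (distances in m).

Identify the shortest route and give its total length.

(a): 11 + 30 + 8 + 28 + 3 + 18 = 98
(b): 19 + 8 + 30 + 32 + 3 + 18 = 110
(c): 11 + 29 + 23 + 8 + 28 + 21 = 120

Shortest is (a), total 98 m.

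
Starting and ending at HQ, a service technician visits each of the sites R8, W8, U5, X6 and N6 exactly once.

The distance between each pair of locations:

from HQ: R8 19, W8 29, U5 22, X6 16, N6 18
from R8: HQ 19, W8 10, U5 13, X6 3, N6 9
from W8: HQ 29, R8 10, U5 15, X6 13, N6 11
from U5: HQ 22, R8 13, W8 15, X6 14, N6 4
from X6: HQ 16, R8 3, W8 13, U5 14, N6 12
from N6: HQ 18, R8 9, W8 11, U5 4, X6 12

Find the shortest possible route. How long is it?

Shortest round trip = 66.

HQ - R8 - W8 - U5 - X6 - N6 - HQ: 19+10+15+14+12+18 = 88
HQ - R8 - W8 - U5 - N6 - X6 - HQ: 19+10+15+4+12+16 = 76
HQ - R8 - W8 - X6 - U5 - N6 - HQ: 19+10+13+14+4+18 = 78
HQ - R8 - W8 - X6 - N6 - U5 - HQ: 19+10+13+12+4+22 = 80
HQ - R8 - W8 - N6 - U5 - X6 - HQ: 19+10+11+4+14+16 = 74
HQ - R8 - W8 - N6 - X6 - U5 - HQ: 19+10+11+12+14+22 = 88
HQ - R8 - U5 - W8 - X6 - N6 - HQ: 19+13+15+13+12+18 = 90
HQ - R8 - U5 - W8 - N6 - X6 - HQ: 19+13+15+11+12+16 = 86
HQ - R8 - U5 - X6 - W8 - N6 - HQ: 19+13+14+13+11+18 = 88
HQ - R8 - U5 - X6 - N6 - W8 - HQ: 19+13+14+12+11+29 = 98
HQ - R8 - U5 - N6 - W8 - X6 - HQ: 19+13+4+11+13+16 = 76
HQ - R8 - U5 - N6 - X6 - W8 - HQ: 19+13+4+12+13+29 = 90
HQ - R8 - X6 - W8 - U5 - N6 - HQ: 19+3+13+15+4+18 = 72
HQ - R8 - X6 - W8 - N6 - U5 - HQ: 19+3+13+11+4+22 = 72
… (46 more)
HQ - U5 - N6 - W8 - R8 - X6 - HQ: 22+4+11+10+3+16 = 66  ← best
The minimum is 66.
One optimal route: HQ → U5 → N6 → W8 → R8 → X6 → HQ (or its reverse).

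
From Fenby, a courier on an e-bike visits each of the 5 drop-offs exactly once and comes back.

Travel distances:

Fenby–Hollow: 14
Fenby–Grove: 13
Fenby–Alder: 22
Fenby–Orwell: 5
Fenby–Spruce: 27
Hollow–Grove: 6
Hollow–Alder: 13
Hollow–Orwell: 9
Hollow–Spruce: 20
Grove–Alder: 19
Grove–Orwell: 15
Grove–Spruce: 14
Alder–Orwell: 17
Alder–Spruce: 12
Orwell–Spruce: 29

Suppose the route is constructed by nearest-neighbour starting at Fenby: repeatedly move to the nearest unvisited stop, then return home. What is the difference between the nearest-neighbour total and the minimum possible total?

From Fenby: Orwell=5, Grove=13, Hollow=14, Alder=22, Spruce=27 → choose Orwell (5).
From Orwell: Hollow=9, Grove=15, Alder=17, Spruce=29 → choose Hollow (9).
From Hollow: Grove=6, Alder=13, Spruce=20 → choose Grove (6).
From Grove: Spruce=14, Alder=19 → choose Spruce (14).
From Spruce: Alder=12 → choose Alder (12).
NN route Fenby → Orwell → Hollow → Grove → Spruce → Alder → Fenby costs 68.
Optimal: Fenby → Grove → Spruce → Alder → Hollow → Orwell → Fenby costs 66 (by enumerating all 60 distinct tours).
Excess = 68 − 66 = 2.

The nearest-neighbour route is 2 longer than optimal.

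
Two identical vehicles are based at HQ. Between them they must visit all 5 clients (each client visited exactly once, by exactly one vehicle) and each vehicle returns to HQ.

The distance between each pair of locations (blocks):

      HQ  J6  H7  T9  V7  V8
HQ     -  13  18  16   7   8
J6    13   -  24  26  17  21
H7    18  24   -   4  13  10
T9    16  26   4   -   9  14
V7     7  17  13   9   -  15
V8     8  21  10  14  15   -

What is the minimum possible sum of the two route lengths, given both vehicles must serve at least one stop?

Check every non-empty split of the stops between the two vehicles; for each half take its own optimal tour:
  {J6} + {H7, T9, V7, V8}: 26 + 38 = 64
  {H7} + {J6, T9, V7, V8}: 36 + 61 = 97
  {J6, H7} + {T9, V7, V8}: 55 + 38 = 93
  {T9} + {J6, H7, V7, V8}: 32 + 61 = 93
  {J6, T9} + {H7, V7, V8}: 55 + 38 = 93
  {H7, T9} + {J6, V7, V8}: 38 + 53 = 91
  … (15 splits in total)
Best: vehicle 1 HQ → J6 → HQ = 26; vehicle 2 HQ → V7 → T9 → H7 → V8 → HQ = 38; combined 64.

64 blocks — the smallest possible combined total.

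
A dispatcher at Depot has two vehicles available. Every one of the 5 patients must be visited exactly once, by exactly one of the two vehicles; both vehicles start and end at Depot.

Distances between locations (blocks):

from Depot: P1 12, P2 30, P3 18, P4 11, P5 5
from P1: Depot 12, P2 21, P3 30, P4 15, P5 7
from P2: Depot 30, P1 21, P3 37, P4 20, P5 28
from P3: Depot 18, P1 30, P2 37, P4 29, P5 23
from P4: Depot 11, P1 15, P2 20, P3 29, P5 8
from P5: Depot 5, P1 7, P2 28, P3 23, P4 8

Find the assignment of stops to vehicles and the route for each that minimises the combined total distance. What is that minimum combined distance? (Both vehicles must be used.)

There are 2^4 − 1 = 15 ways to divide the 5 stops into two non-empty groups. For each, the best each vehicle can do is its own shortest tour through its group:
  {P1} + {P2, P3, P4, P5}: 24 + 88 = 112
  {P2} + {P1, P3, P4, P5}: 60 + 74 = 134
  {P1, P2} + {P3, P4, P5}: 63 + 60 = 123
  {P3} + {P1, P2, P4, P5}: 36 + 64 = 100
  {P1, P3} + {P2, P4, P5}: 60 + 63 = 123
  {P2, P3} + {P1, P4, P5}: 85 + 38 = 123
  … (15 splits in total)
Best: vehicle 1 Depot → P3 → Depot = 36; vehicle 2 Depot → P4 → P2 → P1 → P5 → Depot = 64; combined 100.

100 blocks — the smallest possible combined total.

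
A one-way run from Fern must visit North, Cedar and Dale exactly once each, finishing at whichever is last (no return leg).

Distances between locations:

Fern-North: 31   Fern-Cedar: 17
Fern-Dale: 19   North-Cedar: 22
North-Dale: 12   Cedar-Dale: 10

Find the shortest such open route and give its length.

There are 3! = 6 possible orderings.
Fern → North → Cedar → Dale: 31+22+10 = 63
Fern → North → Dale → Cedar: 31+12+10 = 53
Fern → Cedar → North → Dale: 17+22+12 = 51
Fern → Cedar → Dale → North: 17+10+12 = 39
Fern → Dale → North → Cedar: 19+12+22 = 53
Fern → Dale → Cedar → North: 19+10+22 = 51
The minimum is 39.
One shortest path: Fern → Cedar → Dale → North.

Shortest open route: 39.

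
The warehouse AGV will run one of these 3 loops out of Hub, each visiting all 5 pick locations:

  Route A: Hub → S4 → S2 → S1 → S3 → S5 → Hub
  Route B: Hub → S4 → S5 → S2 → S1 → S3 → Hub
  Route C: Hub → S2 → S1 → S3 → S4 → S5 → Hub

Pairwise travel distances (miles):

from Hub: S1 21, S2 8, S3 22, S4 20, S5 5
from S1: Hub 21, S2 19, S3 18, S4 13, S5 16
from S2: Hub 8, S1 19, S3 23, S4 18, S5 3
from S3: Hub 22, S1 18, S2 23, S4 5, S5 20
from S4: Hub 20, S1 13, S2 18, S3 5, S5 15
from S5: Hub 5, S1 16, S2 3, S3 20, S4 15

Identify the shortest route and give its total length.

Route A: 20 + 18 + 19 + 18 + 20 + 5 = 100
Route B: 20 + 15 + 3 + 19 + 18 + 22 = 97
Route C: 8 + 19 + 18 + 5 + 15 + 5 = 70

70 miles — Route C is the shortest.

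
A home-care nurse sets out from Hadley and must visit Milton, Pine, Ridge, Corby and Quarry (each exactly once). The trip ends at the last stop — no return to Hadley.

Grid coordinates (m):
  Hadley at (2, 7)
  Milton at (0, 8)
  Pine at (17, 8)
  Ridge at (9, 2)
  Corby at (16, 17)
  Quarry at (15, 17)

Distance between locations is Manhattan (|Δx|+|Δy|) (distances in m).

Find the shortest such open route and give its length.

There are 5! = 120 possible orderings.
Hadley→Milton→Pine→Ridge→Corby→Quarry: 3+17+14+22+1 = 57
Hadley→Milton→Pine→Ridge→Quarry→Corby: 3+17+14+21+1 = 56
Hadley→Milton→Pine→Corby→Ridge→Quarry: 3+17+10+22+21 = 73
Hadley→Milton→Pine→Corby→Quarry→Ridge: 3+17+10+1+21 = 52
Hadley→Milton→Pine→Quarry→Ridge→Corby: 3+17+11+21+22 = 74
Hadley→Milton→Pine→Quarry→Corby→Ridge: 3+17+11+1+22 = 54
Hadley→Milton→Ridge→Pine→Corby→Quarry: 3+15+14+10+1 = 43
Hadley→Milton→Ridge→Pine→Quarry→Corby: 3+15+14+11+1 = 44
Hadley→Milton→Ridge→Corby→Pine→Quarry: 3+15+22+10+11 = 61
Hadley→Milton→Ridge→Corby→Quarry→Pine: 3+15+22+1+11 = 52
Hadley→Milton→Ridge→Quarry→Pine→Corby: 3+15+21+11+10 = 60
Hadley→Milton→Ridge→Quarry→Corby→Pine: 3+15+21+1+10 = 50
Hadley→Milton→Corby→Pine→Ridge→Quarry: 3+25+10+14+21 = 73
Hadley→Milton→Corby→Pine→Quarry→Ridge: 3+25+10+11+21 = 70
… (106 more)
The minimum is 43.
One shortest path: Hadley → Milton → Ridge → Pine → Corby → Quarry.

43 m — the minimum one-way total.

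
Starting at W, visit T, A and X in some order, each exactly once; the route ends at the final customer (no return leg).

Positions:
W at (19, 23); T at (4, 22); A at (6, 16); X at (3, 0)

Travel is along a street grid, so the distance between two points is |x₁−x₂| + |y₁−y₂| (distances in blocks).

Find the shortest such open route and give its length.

Minimum one-way distance = 43 blocks.

There are 3! = 6 possible orderings.
W → T → A → X: 16+8+19 = 43
W → T → X → A: 16+23+19 = 58
W → A → T → X: 20+8+23 = 51
W → A → X → T: 20+19+23 = 62
W → X → T → A: 39+23+8 = 70
W → X → A → T: 39+19+8 = 66
The minimum is 43.
One shortest path: W → T → A → X.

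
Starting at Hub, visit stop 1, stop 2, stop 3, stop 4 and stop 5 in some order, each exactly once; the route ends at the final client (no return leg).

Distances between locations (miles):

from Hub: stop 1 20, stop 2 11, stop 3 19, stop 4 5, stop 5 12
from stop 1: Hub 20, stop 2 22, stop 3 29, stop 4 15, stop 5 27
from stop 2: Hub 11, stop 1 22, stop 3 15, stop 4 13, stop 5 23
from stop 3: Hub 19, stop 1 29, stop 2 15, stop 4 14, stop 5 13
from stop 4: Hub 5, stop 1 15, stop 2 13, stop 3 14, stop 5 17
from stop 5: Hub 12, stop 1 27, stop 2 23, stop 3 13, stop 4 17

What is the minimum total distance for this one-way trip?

There are 5! = 120 possible orderings.
Hub - stop 1 - stop 2 - stop 3 - stop 4 - stop 5: 20+22+15+14+17 = 88
Hub - stop 1 - stop 2 - stop 3 - stop 5 - stop 4: 20+22+15+13+17 = 87
Hub - stop 1 - stop 2 - stop 4 - stop 3 - stop 5: 20+22+13+14+13 = 82
Hub - stop 1 - stop 2 - stop 4 - stop 5 - stop 3: 20+22+13+17+13 = 85
Hub - stop 1 - stop 2 - stop 5 - stop 3 - stop 4: 20+22+23+13+14 = 92
Hub - stop 1 - stop 2 - stop 5 - stop 4 - stop 3: 20+22+23+17+14 = 96
Hub - stop 1 - stop 3 - stop 2 - stop 4 - stop 5: 20+29+15+13+17 = 94
Hub - stop 1 - stop 3 - stop 2 - stop 5 - stop 4: 20+29+15+23+17 = 104
Hub - stop 1 - stop 3 - stop 4 - stop 2 - stop 5: 20+29+14+13+23 = 99
Hub - stop 1 - stop 3 - stop 4 - stop 5 - stop 2: 20+29+14+17+23 = 103
Hub - stop 1 - stop 3 - stop 5 - stop 2 - stop 4: 20+29+13+23+13 = 98
Hub - stop 1 - stop 3 - stop 5 - stop 4 - stop 2: 20+29+13+17+13 = 92
Hub - stop 1 - stop 4 - stop 2 - stop 3 - stop 5: 20+15+13+15+13 = 76
Hub - stop 1 - stop 4 - stop 2 - stop 5 - stop 3: 20+15+13+23+13 = 84
… (106 more)
Hub - stop 5 - stop 3 - stop 2 - stop 4 - stop 1: 12+13+15+13+15 = 68  ← best
The minimum is 68.
One shortest path: Hub → stop 5 → stop 3 → stop 2 → stop 4 → stop 1.

Shortest open route: 68 miles.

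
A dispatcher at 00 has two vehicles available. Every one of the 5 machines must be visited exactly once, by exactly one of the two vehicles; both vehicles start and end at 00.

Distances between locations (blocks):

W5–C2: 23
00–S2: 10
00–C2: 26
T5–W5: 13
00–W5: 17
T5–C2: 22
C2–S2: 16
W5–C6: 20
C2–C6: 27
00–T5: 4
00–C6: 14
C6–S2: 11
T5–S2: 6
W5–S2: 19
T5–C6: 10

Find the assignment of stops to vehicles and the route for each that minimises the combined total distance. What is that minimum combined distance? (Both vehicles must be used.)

Try each way of splitting the stops between the two vehicles (each non-empty) and, for each split, find the best tour for each vehicle:
  {T5} + {W5, C2, C6, S2}: 8 + 81 = 89
  {W5} + {T5, C2, C6, S2}: 34 + 67 = 101
  {T5, W5} + {C2, C6, S2}: 34 + 67 = 101
  {C2} + {T5, W5, C6, S2}: 52 + 58 = 110
  {T5, C2} + {W5, C6, S2}: 52 + 58 = 110
  {W5, C2} + {T5, C6, S2}: 66 + 35 = 101
  … (15 splits in total)
Best: vehicle 1 00 → T5 → 00 = 8; vehicle 2 00 → W5 → C2 → S2 → C6 → 00 = 81; combined 89.

Minimum combined distance: 89 blocks.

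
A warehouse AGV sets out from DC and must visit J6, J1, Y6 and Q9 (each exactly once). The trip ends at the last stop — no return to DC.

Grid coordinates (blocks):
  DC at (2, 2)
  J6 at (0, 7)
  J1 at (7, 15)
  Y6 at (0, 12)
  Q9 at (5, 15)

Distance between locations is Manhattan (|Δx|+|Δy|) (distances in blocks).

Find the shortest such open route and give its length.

There are 4! = 24 possible orderings.
DC → J6 → J1 → Y6 → Q9: 7+15+10+8 = 40
DC → J6 → J1 → Q9 → Y6: 7+15+2+8 = 32
DC → J6 → Y6 → J1 → Q9: 7+5+10+2 = 24
DC → J6 → Y6 → Q9 → J1: 7+5+8+2 = 22
DC → J6 → Q9 → J1 → Y6: 7+13+2+10 = 32
DC → J6 → Q9 → Y6 → J1: 7+13+8+10 = 38
DC → J1 → J6 → Y6 → Q9: 18+15+5+8 = 46
DC → J1 → J6 → Q9 → Y6: 18+15+13+8 = 54
DC → J1 → Y6 → J6 → Q9: 18+10+5+13 = 46
DC → J1 → Y6 → Q9 → J6: 18+10+8+13 = 49
DC → J1 → Q9 → J6 → Y6: 18+2+13+5 = 38
DC → J1 → Q9 → Y6 → J6: 18+2+8+5 = 33
DC → Y6 → J6 → J1 → Q9: 12+5+15+2 = 34
DC → Y6 → J6 → Q9 → J1: 12+5+13+2 = 32
… (10 more)
The minimum is 22.
One shortest path: DC → J6 → Y6 → Q9 → J1.

Minimum one-way distance = 22 blocks.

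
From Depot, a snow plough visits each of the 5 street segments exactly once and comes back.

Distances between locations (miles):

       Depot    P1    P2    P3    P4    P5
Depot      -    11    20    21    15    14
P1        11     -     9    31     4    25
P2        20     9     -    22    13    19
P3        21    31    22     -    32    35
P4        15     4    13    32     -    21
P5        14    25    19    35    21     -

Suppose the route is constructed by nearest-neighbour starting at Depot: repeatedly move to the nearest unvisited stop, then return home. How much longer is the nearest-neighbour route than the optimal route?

Depot: P1=11, P5=14, P4=15, P2=20, P3=21 ⇒ P1
P1: P4=4, P2=9, P5=25, P3=31 ⇒ P4
P4: P2=13, P5=21, P3=32 ⇒ P2
P2: P5=19, P3=22 ⇒ P5
P5: P3=35 ⇒ P3
NN route Depot → P1 → P4 → P2 → P5 → P3 → Depot costs 103.
Optimal: Depot → P3 → P2 → P1 → P4 → P5 → Depot costs 91 (by enumerating all 60 distinct tours).
Excess = 103 − 91 = 12.

12 miles longer than the optimal tour.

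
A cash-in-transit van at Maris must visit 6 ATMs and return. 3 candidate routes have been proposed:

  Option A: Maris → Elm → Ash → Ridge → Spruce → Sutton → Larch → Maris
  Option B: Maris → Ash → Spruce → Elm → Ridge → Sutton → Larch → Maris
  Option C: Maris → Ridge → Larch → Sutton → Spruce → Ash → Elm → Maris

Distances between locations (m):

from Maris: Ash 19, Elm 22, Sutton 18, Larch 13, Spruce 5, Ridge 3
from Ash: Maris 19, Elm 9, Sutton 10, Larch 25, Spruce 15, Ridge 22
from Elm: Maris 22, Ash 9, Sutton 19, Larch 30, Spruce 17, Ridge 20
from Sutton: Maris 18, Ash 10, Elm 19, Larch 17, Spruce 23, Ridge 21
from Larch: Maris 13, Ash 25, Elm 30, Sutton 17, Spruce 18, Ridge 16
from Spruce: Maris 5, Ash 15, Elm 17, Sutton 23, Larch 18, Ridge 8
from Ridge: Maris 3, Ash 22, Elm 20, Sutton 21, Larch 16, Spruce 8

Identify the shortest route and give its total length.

Option A: 22 + 9 + 22 + 8 + 23 + 17 + 13 = 114
Option B: 19 + 15 + 17 + 20 + 21 + 17 + 13 = 122
Option C: 3 + 16 + 17 + 23 + 15 + 9 + 22 = 105

Shortest is Option C, total 105 m.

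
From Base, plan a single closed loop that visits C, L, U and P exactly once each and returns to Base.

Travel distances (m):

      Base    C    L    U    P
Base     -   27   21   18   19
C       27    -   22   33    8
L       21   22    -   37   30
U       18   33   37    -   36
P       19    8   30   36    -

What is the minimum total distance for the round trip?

Base → C → L → U → P → Base: 27+22+37+36+19 = 141
Base → C → L → P → U → Base: 27+22+30+36+18 = 133
Base → C → U → L → P → Base: 27+33+37+30+19 = 146
Base → C → U → P → L → Base: 27+33+36+30+21 = 147
Base → C → P → L → U → Base: 27+8+30+37+18 = 120
Base → C → P → U → L → Base: 27+8+36+37+21 = 129
Base → L → C → U → P → Base: 21+22+33+36+19 = 131
Base → L → C → P → U → Base: 21+22+8+36+18 = 105
Base → L → U → C → P → Base: 21+37+33+8+19 = 118
Base → L → P → C → U → Base: 21+30+8+33+18 = 110
Base → U → C → L → P → Base: 18+33+22+30+19 = 122
Base → U → L → C → P → Base: 18+37+22+8+19 = 104
The minimum is 104.
One optimal route: Base → U → L → C → P → Base (or its reverse).

Minimum total distance: 104 m.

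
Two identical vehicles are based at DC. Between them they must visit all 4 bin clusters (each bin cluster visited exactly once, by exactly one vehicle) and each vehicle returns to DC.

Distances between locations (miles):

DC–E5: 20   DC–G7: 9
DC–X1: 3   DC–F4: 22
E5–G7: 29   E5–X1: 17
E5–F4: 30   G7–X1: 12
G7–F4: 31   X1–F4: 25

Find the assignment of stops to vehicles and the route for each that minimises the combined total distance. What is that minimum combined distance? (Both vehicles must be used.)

90 miles — the smallest possible combined total.

There are 2^3 − 1 = 7 ways to divide the 4 stops into two non-empty groups. For each, the best each vehicle can do is its own shortest tour through its group:
  {E5} + {G7, X1, F4}: 40 + 68 = 108
  {G7} + {E5, X1, F4}: 18 + 72 = 90
  {E5, G7} + {X1, F4}: 58 + 50 = 108
  {X1} + {E5, G7, F4}: 6 + 90 = 96
  {E5, X1} + {G7, F4}: 40 + 62 = 102
  {G7, X1} + {E5, F4}: 24 + 72 = 96
  … (7 splits in total)
Best: vehicle 1 DC → G7 → DC = 18; vehicle 2 DC → X1 → E5 → F4 → DC = 72; combined 90.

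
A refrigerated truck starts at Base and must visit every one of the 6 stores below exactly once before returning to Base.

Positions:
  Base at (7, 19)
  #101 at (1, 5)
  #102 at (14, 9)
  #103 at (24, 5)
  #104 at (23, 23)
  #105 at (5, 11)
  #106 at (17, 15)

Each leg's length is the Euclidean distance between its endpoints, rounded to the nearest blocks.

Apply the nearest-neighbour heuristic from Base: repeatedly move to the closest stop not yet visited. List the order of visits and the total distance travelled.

Nearest-neighbour total = 86 blocks; route Base → #105 → #101 → #102 → #106 → #104 → #103 → Base.

Base → [#105:8 / #106:11 / #102:12 / #101:15 / #104:16 / #103:22] → #105 (8)
#105 → [#101:7 / #102:9 / #106:13 / #103:20 / #104:22] → #101 (7)
#101 → [#102:14 / #106:19 / #103:23 / #104:28] → #102 (14)
#102 → [#106:7 / #103:11 / #104:17] → #106 (7)
#106 → [#104:10 / #103:12] → #104 (10)
#104 → [#103:18] → #103 (18)
Return #103→Base: 22.
Total = 8 + 7 + 14 + 7 + 10 + 18 + 22 = 86.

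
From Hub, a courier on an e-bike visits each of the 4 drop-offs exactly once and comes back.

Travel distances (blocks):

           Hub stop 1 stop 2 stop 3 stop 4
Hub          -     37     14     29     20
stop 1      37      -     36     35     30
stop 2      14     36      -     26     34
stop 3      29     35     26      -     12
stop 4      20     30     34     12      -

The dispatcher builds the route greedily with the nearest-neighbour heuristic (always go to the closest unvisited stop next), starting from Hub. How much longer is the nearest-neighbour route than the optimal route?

Hub: stop 2=14, stop 4=20, stop 3=29, stop 1=37 ⇒ stop 2
stop 2: stop 3=26, stop 4=34, stop 1=36 ⇒ stop 3
stop 3: stop 4=12, stop 1=35 ⇒ stop 4
stop 4: stop 1=30 ⇒ stop 1
NN route Hub → stop 2 → stop 3 → stop 4 → stop 1 → Hub costs 119.
Optimal: Hub → stop 2 → stop 1 → stop 3 → stop 4 → Hub costs 117 (by enumerating all 12 distinct tours).
Excess = 119 − 117 = 2.

The nearest-neighbour route is 2 blocks longer than optimal.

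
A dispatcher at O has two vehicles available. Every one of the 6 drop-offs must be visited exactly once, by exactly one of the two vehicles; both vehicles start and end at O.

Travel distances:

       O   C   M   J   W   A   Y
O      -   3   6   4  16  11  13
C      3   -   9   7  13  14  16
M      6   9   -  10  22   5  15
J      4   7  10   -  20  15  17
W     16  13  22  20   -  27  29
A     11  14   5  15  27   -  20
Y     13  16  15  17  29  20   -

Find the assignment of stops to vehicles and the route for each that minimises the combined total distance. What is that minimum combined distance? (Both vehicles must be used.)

Try each way of splitting the stops between the two vehicles (each non-empty) and, for each split, find the best tour for each vehicle:
  {C} + {M, J, W, A, Y}: 6 + 84 = 90
  {M} + {C, J, W, A, Y}: 12 + 84 = 96
  {C, M} + {J, W, A, Y}: 18 + 84 = 102
  {J} + {C, M, W, A, Y}: 8 + 76 = 84
  {C, J} + {M, W, A, Y}: 14 + 76 = 90
  {M, J} + {C, W, A, Y}: 20 + 76 = 96
  … (31 splits in total)
Best: vehicle 1 O → J → O = 8; vehicle 2 O → C → W → M → A → Y → O = 76; combined 84.

84 — the smallest possible combined total.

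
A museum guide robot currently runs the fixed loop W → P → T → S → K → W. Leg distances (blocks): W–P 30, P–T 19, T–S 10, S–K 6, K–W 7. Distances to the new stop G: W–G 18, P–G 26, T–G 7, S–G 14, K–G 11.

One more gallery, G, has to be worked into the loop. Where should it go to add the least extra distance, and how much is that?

Insertion cost between consecutive stops i–j is d(i,G) + d(G,j) − d(i,j):
  between W and P: 18 + 26 − 30 = 14
  between P and T: 26 + 7 − 19 = 14
  between T and S: 7 + 14 − 10 = 11
  between S and K: 14 + 11 − 6 = 19
  between K and W: 11 + 18 − 7 = 22
Cheapest insertion is between T and S, adding 11.
New total = 72 + 11 = 83.

Minimum extra distance: 11 blocks, inserting G between T and S.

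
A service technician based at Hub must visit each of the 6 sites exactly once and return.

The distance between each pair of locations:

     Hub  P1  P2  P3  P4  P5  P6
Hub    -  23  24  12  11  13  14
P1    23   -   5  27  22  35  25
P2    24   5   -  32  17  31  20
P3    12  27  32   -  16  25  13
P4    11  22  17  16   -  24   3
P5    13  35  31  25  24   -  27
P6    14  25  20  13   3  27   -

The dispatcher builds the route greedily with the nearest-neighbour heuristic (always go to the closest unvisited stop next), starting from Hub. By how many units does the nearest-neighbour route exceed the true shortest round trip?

From Hub: P4=11, P3=12, P5=13, P6=14, P1=23, P2=24 → choose P4 (11).
From P4: P6=3, P3=16, P2=17, P1=22, P5=24 → choose P6 (3).
From P6: P3=13, P2=20, P1=25, P5=27 → choose P3 (13).
From P3: P5=25, P1=27, P2=32 → choose P5 (25).
From P5: P2=31, P1=35 → choose P2 (31).
From P2: P1=5 → choose P1 (5).
NN route Hub → P4 → P6 → P3 → P5 → P2 → P1 → Hub costs 111.
Optimal: Hub → P3 → P6 → P4 → P2 → P1 → P5 → Hub costs 98 (by enumerating all 360 distinct tours).
Excess = 111 − 98 = 13.

Excess over optimum: 13.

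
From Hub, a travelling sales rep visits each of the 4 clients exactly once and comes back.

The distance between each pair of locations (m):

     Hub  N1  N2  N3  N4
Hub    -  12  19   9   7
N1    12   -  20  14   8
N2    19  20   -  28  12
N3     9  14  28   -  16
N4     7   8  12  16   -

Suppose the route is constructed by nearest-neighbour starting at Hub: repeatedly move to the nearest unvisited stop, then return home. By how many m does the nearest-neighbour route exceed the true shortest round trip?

Excess over optimum: 14 m.

From Hub: N4=7, N3=9, N1=12, N2=19 → choose N4 (7).
From N4: N1=8, N2=12, N3=16 → choose N1 (8).
From N1: N3=14, N2=20 → choose N3 (14).
From N3: N2=28 → choose N2 (28).
NN route Hub → N4 → N1 → N3 → N2 → Hub costs 76.
Optimal: Hub → N2 → N4 → N1 → N3 → Hub costs 62 (by enumerating all 12 distinct tours).
Excess = 76 − 62 = 14.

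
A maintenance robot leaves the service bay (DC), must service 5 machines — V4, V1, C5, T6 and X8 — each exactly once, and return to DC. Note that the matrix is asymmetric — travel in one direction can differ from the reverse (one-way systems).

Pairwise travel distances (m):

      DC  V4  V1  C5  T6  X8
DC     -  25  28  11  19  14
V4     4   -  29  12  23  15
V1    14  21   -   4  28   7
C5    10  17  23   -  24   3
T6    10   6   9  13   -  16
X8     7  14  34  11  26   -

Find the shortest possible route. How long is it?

DC→V4→V1→C5→T6→X8→DC: 25+29+4+24+16+7 = 105
DC→V4→V1→C5→X8→T6→DC: 25+29+4+3+26+10 = 97
DC→V4→V1→T6→C5→X8→DC: 25+29+28+13+3+7 = 105
DC→V4→V1→T6→X8→C5→DC: 25+29+28+16+11+10 = 119
DC→V4→V1→X8→C5→T6→DC: 25+29+7+11+24+10 = 106
DC→V4→V1→X8→T6→C5→DC: 25+29+7+26+13+10 = 110
DC→V4→C5→V1→T6→X8→DC: 25+12+23+28+16+7 = 111
DC→V4→C5→V1→X8→T6→DC: 25+12+23+7+26+10 = 103
DC→V4→C5→T6→V1→X8→DC: 25+12+24+9+7+7 = 84
DC→V4→C5→T6→X8→V1→DC: 25+12+24+16+34+14 = 125
DC→V4→C5→X8→V1→T6→DC: 25+12+3+34+28+10 = 112
DC→V4→C5→X8→T6→V1→DC: 25+12+3+26+9+14 = 89
DC→V4→T6→V1→C5→X8→DC: 25+23+9+4+3+7 = 71
DC→V4→T6→V1→X8→C5→DC: 25+23+9+7+11+10 = 85
… (106 more)
DC→T6→V1→C5→X8→V4→DC: 19+9+4+3+14+4 = 53  ← best
The minimum is 53.
One optimal route: DC → T6 → V1 → C5 → X8 → V4 → DC.

53 m — the shortest possible round trip.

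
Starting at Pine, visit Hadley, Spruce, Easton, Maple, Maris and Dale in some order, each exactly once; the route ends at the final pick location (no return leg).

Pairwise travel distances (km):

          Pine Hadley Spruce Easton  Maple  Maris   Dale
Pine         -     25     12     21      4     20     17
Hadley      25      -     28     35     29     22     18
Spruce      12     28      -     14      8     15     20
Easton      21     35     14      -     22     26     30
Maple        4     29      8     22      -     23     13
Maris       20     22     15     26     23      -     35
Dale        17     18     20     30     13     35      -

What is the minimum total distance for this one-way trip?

86 km — the minimum one-way total.

There are 6! = 720 possible orderings.
Pine→Hadley→Spruce→Easton→Maple→Maris→Dale: 25+28+14+22+23+35 = 147
Pine→Hadley→Spruce→Easton→Maple→Dale→Maris: 25+28+14+22+13+35 = 137
Pine→Hadley→Spruce→Easton→Maris→Maple→Dale: 25+28+14+26+23+13 = 129
Pine→Hadley→Spruce→Easton→Maris→Dale→Maple: 25+28+14+26+35+13 = 141
Pine→Hadley→Spruce→Easton→Dale→Maple→Maris: 25+28+14+30+13+23 = 133
Pine→Hadley→Spruce→Easton→Dale→Maris→Maple: 25+28+14+30+35+23 = 155
Pine→Hadley→Spruce→Maple→Easton→Maris→Dale: 25+28+8+22+26+35 = 144
Pine→Hadley→Spruce→Maple→Easton→Dale→Maris: 25+28+8+22+30+35 = 148
… (712 more)
Pine→Maple→Dale→Hadley→Maris→Spruce→Easton: 4+13+18+22+15+14 = 86  ← best
The minimum is 86.
One shortest path: Pine → Maple → Dale → Hadley → Maris → Spruce → Easton.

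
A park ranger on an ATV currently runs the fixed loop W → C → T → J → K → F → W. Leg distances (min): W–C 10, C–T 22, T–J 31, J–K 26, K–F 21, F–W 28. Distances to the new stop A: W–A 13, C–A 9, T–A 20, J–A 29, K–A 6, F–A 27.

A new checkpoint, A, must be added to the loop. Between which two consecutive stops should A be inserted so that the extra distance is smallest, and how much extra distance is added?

Adding 7 min by placing A on the C–T leg.

Insertion cost between consecutive stops i–j is d(i,A) + d(A,j) − d(i,j):
  between W and C: 13 + 9 − 10 = 12
  between C and T: 9 + 20 − 22 = 7
  between T and J: 20 + 29 − 31 = 18
  between J and K: 29 + 6 − 26 = 9
  between K and F: 6 + 27 − 21 = 12
  between F and W: 27 + 13 − 28 = 12
Cheapest insertion is between C and T, adding 7.
New total = 138 + 7 = 145.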